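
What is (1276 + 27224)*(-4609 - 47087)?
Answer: -1473336000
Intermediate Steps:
(1276 + 27224)*(-4609 - 47087) = 28500*(-51696) = -1473336000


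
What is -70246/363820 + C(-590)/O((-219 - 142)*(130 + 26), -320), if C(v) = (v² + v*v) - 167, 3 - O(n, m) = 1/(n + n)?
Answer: 14260929700838629/61466843270 ≈ 2.3201e+5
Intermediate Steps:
O(n, m) = 3 - 1/(2*n) (O(n, m) = 3 - 1/(n + n) = 3 - 1/(2*n))
C(v) = -167 + 2*v² (C(v) = (v² + v²) - 167 = 2*v² - 167 = -167 + 2*v²)
-70246/363820 + C(-590)/O((-219 - 142)*(130 + 26), -320) = -70246/363820 + (-167 + 2*(-590)²)/(3 - 1/((-219 - 142)*(130 + 26))/2) = -70246*1/363820 + (-167 + 2*348100)/(3 - 1/(2*((-361*156)))) = -35123/181910 + (-167 + 696200)/(3 - ½/(-56316)) = -35123/181910 + 696033/(3 - ½*(-1/56316)) = -35123/181910 + 696033/(3 + 1/112632) = -35123/181910 + 696033/(337897/112632) = -35123/181910 + 696033*(112632/337897) = -35123/181910 + 78395588856/337897 = 14260929700838629/61466843270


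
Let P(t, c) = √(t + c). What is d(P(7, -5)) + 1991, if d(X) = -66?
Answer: 1925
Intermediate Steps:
P(t, c) = √(c + t)
d(P(7, -5)) + 1991 = -66 + 1991 = 1925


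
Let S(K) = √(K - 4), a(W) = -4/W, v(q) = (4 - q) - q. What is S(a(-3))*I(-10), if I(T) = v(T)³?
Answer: 9216*I*√6 ≈ 22575.0*I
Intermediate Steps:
v(q) = 4 - 2*q
I(T) = (4 - 2*T)³
S(K) = √(-4 + K)
S(a(-3))*I(-10) = √(-4 - 4/(-3))*(-8*(-2 - 10)³) = √(-4 - 4*(-⅓))*(-8*(-12)³) = √(-4 + 4/3)*(-8*(-1728)) = √(-8/3)*13824 = (2*I*√6/3)*13824 = 9216*I*√6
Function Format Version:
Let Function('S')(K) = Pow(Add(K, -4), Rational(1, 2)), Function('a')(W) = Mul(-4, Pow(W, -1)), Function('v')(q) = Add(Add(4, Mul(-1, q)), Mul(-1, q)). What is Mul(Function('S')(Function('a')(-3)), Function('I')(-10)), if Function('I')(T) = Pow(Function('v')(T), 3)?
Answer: Mul(9216, I, Pow(6, Rational(1, 2))) ≈ Mul(22575., I)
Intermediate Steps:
Function('v')(q) = Add(4, Mul(-2, q))
Function('I')(T) = Pow(Add(4, Mul(-2, T)), 3)
Function('S')(K) = Pow(Add(-4, K), Rational(1, 2))
Mul(Function('S')(Function('a')(-3)), Function('I')(-10)) = Mul(Pow(Add(-4, Mul(-4, Pow(-3, -1))), Rational(1, 2)), Mul(-8, Pow(Add(-2, -10), 3))) = Mul(Pow(Add(-4, Mul(-4, Rational(-1, 3))), Rational(1, 2)), Mul(-8, Pow(-12, 3))) = Mul(Pow(Add(-4, Rational(4, 3)), Rational(1, 2)), Mul(-8, -1728)) = Mul(Pow(Rational(-8, 3), Rational(1, 2)), 13824) = Mul(Mul(Rational(2, 3), I, Pow(6, Rational(1, 2))), 13824) = Mul(9216, I, Pow(6, Rational(1, 2)))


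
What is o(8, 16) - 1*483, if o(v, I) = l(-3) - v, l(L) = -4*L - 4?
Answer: -483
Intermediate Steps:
l(L) = -4 - 4*L
o(v, I) = 8 - v (o(v, I) = (-4 - 4*(-3)) - v = (-4 + 12) - v = 8 - v)
o(8, 16) - 1*483 = (8 - 1*8) - 1*483 = (8 - 8) - 483 = 0 - 483 = -483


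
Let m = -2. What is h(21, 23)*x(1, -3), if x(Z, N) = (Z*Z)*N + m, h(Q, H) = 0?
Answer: 0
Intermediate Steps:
x(Z, N) = -2 + N*Z² (x(Z, N) = (Z*Z)*N - 2 = Z²*N - 2 = N*Z² - 2 = -2 + N*Z²)
h(21, 23)*x(1, -3) = 0*(-2 - 3*1²) = 0*(-2 - 3*1) = 0*(-2 - 3) = 0*(-5) = 0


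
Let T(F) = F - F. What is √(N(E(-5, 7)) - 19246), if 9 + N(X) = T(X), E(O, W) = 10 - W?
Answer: I*√19255 ≈ 138.76*I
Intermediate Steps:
T(F) = 0
N(X) = -9 (N(X) = -9 + 0 = -9)
√(N(E(-5, 7)) - 19246) = √(-9 - 19246) = √(-19255) = I*√19255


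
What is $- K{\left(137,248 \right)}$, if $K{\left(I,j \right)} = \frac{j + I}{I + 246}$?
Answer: $- \frac{385}{383} \approx -1.0052$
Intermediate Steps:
$K{\left(I,j \right)} = \frac{I + j}{246 + I}$
$- K{\left(137,248 \right)} = - \frac{137 + 248}{246 + 137} = - \frac{385}{383}$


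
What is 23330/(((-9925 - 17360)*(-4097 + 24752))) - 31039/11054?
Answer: -3498591822029/1245944259090 ≈ -2.8080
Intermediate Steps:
23330/(((-9925 - 17360)*(-4097 + 24752))) - 31039/11054 = 23330/((-27285*20655)) - 31039*1/11054 = 23330/(-563571675) - 31039/11054 = 23330*(-1/563571675) - 31039/11054 = -4666/112714335 - 31039/11054 = -3498591822029/1245944259090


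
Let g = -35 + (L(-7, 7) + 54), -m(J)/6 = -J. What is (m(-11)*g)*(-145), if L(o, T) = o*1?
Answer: 114840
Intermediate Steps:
m(J) = 6*J (m(J) = -(-6)*J = 6*J)
L(o, T) = o
g = 12 (g = -35 + (-7 + 54) = -35 + 47 = 12)
(m(-11)*g)*(-145) = ((6*(-11))*12)*(-145) = -66*12*(-145) = -792*(-145) = 114840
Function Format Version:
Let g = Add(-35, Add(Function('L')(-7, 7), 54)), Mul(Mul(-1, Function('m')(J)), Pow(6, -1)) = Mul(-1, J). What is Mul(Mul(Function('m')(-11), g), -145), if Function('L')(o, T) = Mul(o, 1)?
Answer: 114840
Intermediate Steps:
Function('m')(J) = Mul(6, J) (Function('m')(J) = Mul(-6, Mul(-1, J)) = Mul(6, J))
Function('L')(o, T) = o
g = 12 (g = Add(-35, Add(-7, 54)) = Add(-35, 47) = 12)
Mul(Mul(Function('m')(-11), g), -145) = Mul(Mul(Mul(6, -11), 12), -145) = Mul(Mul(-66, 12), -145) = Mul(-792, -145) = 114840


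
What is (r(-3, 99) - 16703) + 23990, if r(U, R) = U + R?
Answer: 7383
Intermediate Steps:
r(U, R) = R + U
(r(-3, 99) - 16703) + 23990 = ((99 - 3) - 16703) + 23990 = (96 - 16703) + 23990 = -16607 + 23990 = 7383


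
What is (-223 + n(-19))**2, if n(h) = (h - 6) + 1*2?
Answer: 60516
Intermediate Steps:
n(h) = -4 + h (n(h) = (-6 + h) + 2 = -4 + h)
(-223 + n(-19))**2 = (-223 + (-4 - 19))**2 = (-223 - 23)**2 = (-246)**2 = 60516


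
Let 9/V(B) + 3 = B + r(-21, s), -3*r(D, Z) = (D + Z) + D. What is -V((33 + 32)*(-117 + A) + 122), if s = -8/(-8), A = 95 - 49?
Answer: 27/13447 ≈ 0.0020079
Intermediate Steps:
A = 46
s = 1 (s = -8*(-⅛) = 1)
r(D, Z) = -2*D/3 - Z/3 (r(D, Z) = -((D + Z) + D)/3 = -(Z + 2*D)/3 = -2*D/3 - Z/3)
V(B) = 9/(32/3 + B) (V(B) = 9/(-3 + (B + (-⅔*(-21) - ⅓*1))) = 9/(-3 + (B + (14 - ⅓))) = 9/(-3 + (B + 41/3)) = 9/(-3 + (41/3 + B)) = 9/(32/3 + B))
-V((33 + 32)*(-117 + A) + 122) = -27/(32 + 3*((33 + 32)*(-117 + 46) + 122)) = -27/(32 + 3*(65*(-71) + 122)) = -27/(32 + 3*(-4615 + 122)) = -27/(32 + 3*(-4493)) = -27/(32 - 13479) = -27/(-13447) = -27*(-1)/13447 = -1*(-27/13447) = 27/13447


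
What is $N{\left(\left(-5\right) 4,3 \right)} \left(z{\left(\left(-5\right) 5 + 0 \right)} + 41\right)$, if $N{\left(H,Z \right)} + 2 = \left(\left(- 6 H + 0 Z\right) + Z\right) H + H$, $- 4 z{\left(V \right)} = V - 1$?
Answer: $-117895$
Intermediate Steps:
$z{\left(V \right)} = \frac{1}{4} - \frac{V}{4}$ ($z{\left(V \right)} = - \frac{V - 1}{4} = - \frac{-1 + V}{4} = \frac{1}{4} - \frac{V}{4}$)
$N{\left(H,Z \right)} = -2 + H + H \left(Z - 6 H\right)$ ($N{\left(H,Z \right)} = -2 + \left(\left(\left(- 6 H + 0 Z\right) + Z\right) H + H\right) = -2 + \left(\left(\left(- 6 H + 0\right) + Z\right) H + H\right) = -2 + \left(\left(- 6 H + Z\right) H + H\right) = -2 + \left(\left(Z - 6 H\right) H + H\right) = -2 + \left(H \left(Z - 6 H\right) + H\right) = -2 + \left(H + H \left(Z - 6 H\right)\right) = -2 + H + H \left(Z - 6 H\right)$)
$N{\left(\left(-5\right) 4,3 \right)} \left(z{\left(\left(-5\right) 5 + 0 \right)} + 41\right) = \left(-2 - 20 - 6 \left(\left(-5\right) 4\right)^{2} + \left(-5\right) 4 \cdot 3\right) \left(\left(\frac{1}{4} - \frac{\left(-5\right) 5 + 0}{4}\right) + 41\right) = \left(-2 - 20 - 6 \left(-20\right)^{2} - 60\right) \left(\left(\frac{1}{4} - \frac{-25 + 0}{4}\right) + 41\right) = \left(-2 - 20 - 2400 - 60\right) \left(\left(\frac{1}{4} - - \frac{25}{4}\right) + 41\right) = \left(-2 - 20 - 2400 - 60\right) \left(\left(\frac{1}{4} + \frac{25}{4}\right) + 41\right) = - 2482 \left(\frac{13}{2} + 41\right) = \left(-2482\right) \frac{95}{2} = -117895$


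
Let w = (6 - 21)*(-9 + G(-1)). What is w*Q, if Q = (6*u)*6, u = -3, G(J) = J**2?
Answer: -12960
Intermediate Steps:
Q = -108 (Q = (6*(-3))*6 = -18*6 = -108)
w = 120 (w = (6 - 21)*(-9 + (-1)**2) = -15*(-9 + 1) = -15*(-8) = 120)
w*Q = 120*(-108) = -12960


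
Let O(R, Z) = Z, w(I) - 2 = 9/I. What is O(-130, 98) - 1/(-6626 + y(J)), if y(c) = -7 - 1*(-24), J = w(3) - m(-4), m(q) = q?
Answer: 647683/6609 ≈ 98.000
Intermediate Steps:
w(I) = 2 + 9/I
J = 9 (J = (2 + 9/3) - 1*(-4) = (2 + 9*(⅓)) + 4 = (2 + 3) + 4 = 5 + 4 = 9)
y(c) = 17 (y(c) = -7 + 24 = 17)
O(-130, 98) - 1/(-6626 + y(J)) = 98 - 1/(-6626 + 17) = 98 - 1/(-6609) = 98 - 1*(-1/6609) = 98 + 1/6609 = 647683/6609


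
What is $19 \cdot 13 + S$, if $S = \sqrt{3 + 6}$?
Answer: $250$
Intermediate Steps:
$S = 3$ ($S = \sqrt{9} = 3$)
$19 \cdot 13 + S = 19 \cdot 13 + 3 = 247 + 3 = 250$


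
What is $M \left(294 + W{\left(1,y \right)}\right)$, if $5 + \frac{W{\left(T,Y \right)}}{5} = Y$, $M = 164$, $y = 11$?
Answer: $53136$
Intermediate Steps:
$W{\left(T,Y \right)} = -25 + 5 Y$
$M \left(294 + W{\left(1,y \right)}\right) = 164 \left(294 + \left(-25 + 5 \cdot 11\right)\right) = 164 \left(294 + \left(-25 + 55\right)\right) = 164 \left(294 + 30\right) = 164 \cdot 324 = 53136$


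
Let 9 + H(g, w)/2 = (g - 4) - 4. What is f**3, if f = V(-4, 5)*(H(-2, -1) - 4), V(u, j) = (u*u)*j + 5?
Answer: -45499293000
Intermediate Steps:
H(g, w) = -34 + 2*g (H(g, w) = -18 + 2*((g - 4) - 4) = -18 + 2*((-4 + g) - 4) = -18 + 2*(-8 + g) = -18 + (-16 + 2*g) = -34 + 2*g)
V(u, j) = 5 + j*u**2 (V(u, j) = u**2*j + 5 = j*u**2 + 5 = 5 + j*u**2)
f = -3570 (f = (5 + 5*(-4)**2)*((-34 + 2*(-2)) - 4) = (5 + 5*16)*((-34 - 4) - 4) = (5 + 80)*(-38 - 4) = 85*(-42) = -3570)
f**3 = (-3570)**3 = -45499293000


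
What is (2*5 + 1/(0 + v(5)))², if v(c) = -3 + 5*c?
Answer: 48841/484 ≈ 100.91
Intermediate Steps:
(2*5 + 1/(0 + v(5)))² = (2*5 + 1/(0 + (-3 + 5*5)))² = (10 + 1/(0 + (-3 + 25)))² = (10 + 1/(0 + 22))² = (10 + 1/22)² = (221/22)² = 48841/484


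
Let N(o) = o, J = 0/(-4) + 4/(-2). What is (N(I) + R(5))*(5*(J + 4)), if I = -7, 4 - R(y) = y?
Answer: -80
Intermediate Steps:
R(y) = 4 - y
J = -2 (J = 0*(-1/4) + 4*(-1/2) = 0 - 2 = -2)
(N(I) + R(5))*(5*(J + 4)) = (-7 + (4 - 1*5))*(5*(-2 + 4)) = (-7 + (4 - 5))*(5*2) = (-7 - 1)*10 = -8*10 = -80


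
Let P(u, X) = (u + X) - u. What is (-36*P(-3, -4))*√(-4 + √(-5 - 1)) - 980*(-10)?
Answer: 9800 + 144*√(-4 + I*√6) ≈ 9884.6 + 300.17*I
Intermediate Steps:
P(u, X) = X (P(u, X) = (X + u) - u = X)
(-36*P(-3, -4))*√(-4 + √(-5 - 1)) - 980*(-10) = (-36*(-4))*√(-4 + √(-5 - 1)) - 980*(-10) = 144*√(-4 + √(-6)) - 1*(-9800) = 144*√(-4 + I*√6) + 9800 = 9800 + 144*√(-4 + I*√6)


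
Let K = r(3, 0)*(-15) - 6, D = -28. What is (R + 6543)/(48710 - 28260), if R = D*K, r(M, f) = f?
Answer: 6711/20450 ≈ 0.32817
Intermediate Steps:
K = -6 (K = 0*(-15) - 6 = 0 - 6 = -6)
R = 168 (R = -28*(-6) = 168)
(R + 6543)/(48710 - 28260) = (168 + 6543)/(48710 - 28260) = 6711/20450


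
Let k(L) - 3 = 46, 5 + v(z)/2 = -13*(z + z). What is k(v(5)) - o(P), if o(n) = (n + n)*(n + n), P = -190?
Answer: -144351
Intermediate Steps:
v(z) = -10 - 52*z (v(z) = -10 + 2*(-13*(z + z)) = -10 + 2*(-26*z) = -10 - 52*z)
o(n) = 4*n² (o(n) = (2*n)*(2*n) = 4*n²)
k(L) = 49 (k(L) = 3 + 46 = 49)
k(v(5)) - o(P) = 49 - 4*(-190)² = 49 - 4*36100 = 49 - 1*144400 = 49 - 144400 = -144351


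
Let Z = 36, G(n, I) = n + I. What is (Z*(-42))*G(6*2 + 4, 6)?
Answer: -33264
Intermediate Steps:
G(n, I) = I + n
(Z*(-42))*G(6*2 + 4, 6) = (36*(-42))*(6 + (6*2 + 4)) = -1512*(6 + (12 + 4)) = -1512*(6 + 16) = -1512*22 = -33264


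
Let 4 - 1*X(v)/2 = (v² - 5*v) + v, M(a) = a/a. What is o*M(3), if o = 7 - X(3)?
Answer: -7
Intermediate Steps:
M(a) = 1
X(v) = 8 - 2*v² + 8*v (X(v) = 8 - 2*((v² - 5*v) + v) = 8 - 2*(v² - 4*v) = 8 + (-2*v² + 8*v) = 8 - 2*v² + 8*v)
o = -7 (o = 7 - (8 - 2*3² + 8*3) = 7 - (8 - 2*9 + 24) = 7 - (8 - 18 + 24) = 7 - 1*14 = 7 - 14 = -7)
o*M(3) = -7*1 = -7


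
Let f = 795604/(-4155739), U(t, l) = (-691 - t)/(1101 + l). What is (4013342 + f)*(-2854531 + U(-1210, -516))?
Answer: -9283754629463630399848/810369105 ≈ -1.1456e+13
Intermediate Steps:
U(t, l) = (-691 - t)/(1101 + l)
f = -795604/4155739 (f = 795604*(-1/4155739) = -795604/4155739 ≈ -0.19145)
(4013342 + f)*(-2854531 + U(-1210, -516)) = (4013342 - 795604/4155739)*(-2854531 + (-691 - 1*(-1210))/(1101 - 516)) = 16678401074134*(-2854531 + (-691 + 1210)/585)/4155739 = 16678401074134*(-2854531 + (1/585)*519)/4155739 = 16678401074134*(-2854531 + 173/195)/4155739 = (16678401074134/4155739)*(-556633372/195) = -9283754629463630399848/810369105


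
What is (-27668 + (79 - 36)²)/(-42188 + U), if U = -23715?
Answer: 25819/65903 ≈ 0.39177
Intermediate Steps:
(-27668 + (79 - 36)²)/(-42188 + U) = (-27668 + (79 - 36)²)/(-42188 - 23715) = (-27668 + 43²)/(-65903) = (-27668 + 1849)*(-1/65903) = -25819*(-1/65903) = 25819/65903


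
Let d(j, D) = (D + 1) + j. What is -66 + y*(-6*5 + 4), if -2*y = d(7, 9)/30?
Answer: -1759/30 ≈ -58.633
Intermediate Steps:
d(j, D) = 1 + D + j (d(j, D) = (1 + D) + j = 1 + D + j)
y = -17/60 (y = -(1 + 9 + 7)/(2*30) = -17/(2*30) = -1/2*17/30 = -17/60 ≈ -0.28333)
-66 + y*(-6*5 + 4) = -66 - 17*(-6*5 + 4)/60 = -66 - 17*(-30 + 4)/60 = -66 - 17/60*(-26) = -66 + 221/30 = -1759/30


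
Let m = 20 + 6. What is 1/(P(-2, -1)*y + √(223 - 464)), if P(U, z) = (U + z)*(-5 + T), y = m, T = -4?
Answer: 702/493045 - I*√241/493045 ≈ 0.0014238 - 3.1486e-5*I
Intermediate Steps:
m = 26
y = 26
P(U, z) = -9*U - 9*z (P(U, z) = (U + z)*(-5 - 4) = (U + z)*(-9) = -9*U - 9*z)
1/(P(-2, -1)*y + √(223 - 464)) = 1/((-9*(-2) - 9*(-1))*26 + √(223 - 464)) = 1/((18 + 9)*26 + √(-241)) = 1/(27*26 + I*√241) = 1/(702 + I*√241)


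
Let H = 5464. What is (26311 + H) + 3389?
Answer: 35164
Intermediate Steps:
(26311 + H) + 3389 = (26311 + 5464) + 3389 = 31775 + 3389 = 35164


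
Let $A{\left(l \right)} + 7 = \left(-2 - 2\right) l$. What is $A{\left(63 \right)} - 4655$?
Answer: $-4914$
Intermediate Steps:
$A{\left(l \right)} = -7 - 4 l$ ($A{\left(l \right)} = -7 + \left(-2 - 2\right) l = -7 - 4 l$)
$A{\left(63 \right)} - 4655 = \left(-7 - 252\right) - 4655 = -259 - 4655 = -4914$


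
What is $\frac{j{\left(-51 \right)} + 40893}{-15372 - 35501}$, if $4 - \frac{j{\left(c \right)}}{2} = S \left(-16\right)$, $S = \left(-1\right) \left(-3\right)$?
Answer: $- \frac{40997}{50873} \approx -0.80587$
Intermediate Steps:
$S = 3$
$j{\left(c \right)} = 104$ ($j{\left(c \right)} = 8 - 2 \cdot 3 \left(-16\right) = 8 - -96 = 8 + 96 = 104$)
$\frac{j{\left(-51 \right)} + 40893}{-15372 - 35501} = \frac{104 + 40893}{-15372 - 35501} = \frac{40997}{-50873} = 40997 \left(- \frac{1}{50873}\right) = - \frac{40997}{50873}$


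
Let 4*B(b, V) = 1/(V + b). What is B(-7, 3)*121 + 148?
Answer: 2247/16 ≈ 140.44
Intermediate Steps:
B(b, V) = 1/(4*(V + b))
B(-7, 3)*121 + 148 = (1/(4*(3 - 7)))*121 + 148 = ((¼)/(-4))*121 + 148 = ((¼)*(-¼))*121 + 148 = -1/16*121 + 148 = -121/16 + 148 = 2247/16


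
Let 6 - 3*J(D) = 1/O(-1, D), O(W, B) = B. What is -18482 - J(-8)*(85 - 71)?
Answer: -222127/12 ≈ -18511.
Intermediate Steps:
J(D) = 2 - 1/(3*D)
-18482 - J(-8)*(85 - 71) = -18482 - (2 - ⅓/(-8))*(85 - 71) = -18482 - (2 - ⅓*(-⅛))*14 = -18482 - (2 + 1/24)*14 = -18482 - 49*14/24 = -18482 - 1*343/12 = -18482 - 343/12 = -222127/12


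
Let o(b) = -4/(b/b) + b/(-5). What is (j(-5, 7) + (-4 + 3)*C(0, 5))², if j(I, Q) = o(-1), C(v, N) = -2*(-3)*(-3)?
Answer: 5041/25 ≈ 201.64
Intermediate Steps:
o(b) = -4 - b/5 (o(b) = -4/1 + b*(-⅕) = -4*1 - b/5 = -4 - b/5)
C(v, N) = -18 (C(v, N) = 6*(-3) = -18)
j(I, Q) = -19/5 (j(I, Q) = -4 - ⅕*(-1) = -4 + ⅕ = -19/5)
(j(-5, 7) + (-4 + 3)*C(0, 5))² = (-19/5 + (-4 + 3)*(-18))² = (-19/5 - 1*(-18))² = (-19/5 + 18)² = (71/5)² = 5041/25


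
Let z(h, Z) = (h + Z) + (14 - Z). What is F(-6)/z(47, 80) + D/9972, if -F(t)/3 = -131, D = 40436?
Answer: 1596398/152073 ≈ 10.498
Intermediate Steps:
F(t) = 393 (F(t) = -3*(-131) = 393)
z(h, Z) = 14 + h (z(h, Z) = (Z + h) + (14 - Z) = 14 + h)
F(-6)/z(47, 80) + D/9972 = 393/(14 + 47) + 40436/9972 = 393/61 + 40436*(1/9972) = 393*(1/61) + 10109/2493 = 393/61 + 10109/2493 = 1596398/152073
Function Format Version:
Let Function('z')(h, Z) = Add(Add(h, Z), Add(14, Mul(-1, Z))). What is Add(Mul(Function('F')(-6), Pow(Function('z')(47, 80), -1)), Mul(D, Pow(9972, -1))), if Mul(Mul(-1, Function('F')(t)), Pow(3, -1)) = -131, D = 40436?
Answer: Rational(1596398, 152073) ≈ 10.498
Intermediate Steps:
Function('F')(t) = 393 (Function('F')(t) = Mul(-3, -131) = 393)
Function('z')(h, Z) = Add(14, h) (Function('z')(h, Z) = Add(Add(Z, h), Add(14, Mul(-1, Z))) = Add(14, h))
Add(Mul(Function('F')(-6), Pow(Function('z')(47, 80), -1)), Mul(D, Pow(9972, -1))) = Add(Mul(393, Pow(Add(14, 47), -1)), Mul(40436, Pow(9972, -1))) = Add(Mul(393, Pow(61, -1)), Mul(40436, Rational(1, 9972))) = Add(Mul(393, Rational(1, 61)), Rational(10109, 2493)) = Add(Rational(393, 61), Rational(10109, 2493)) = Rational(1596398, 152073)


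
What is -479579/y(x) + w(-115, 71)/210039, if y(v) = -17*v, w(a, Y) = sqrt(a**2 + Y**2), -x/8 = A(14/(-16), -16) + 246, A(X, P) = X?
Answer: -479579/33337 + sqrt(18266)/210039 ≈ -14.385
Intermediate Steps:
x = -1961 (x = -8*(14/(-16) + 246) = -8*(14*(-1/16) + 246) = -8*(-7/8 + 246) = -8*1961/8 = -1961)
w(a, Y) = sqrt(Y**2 + a**2)
-479579/y(x) + w(-115, 71)/210039 = -479579/((-17*(-1961))) + sqrt(71**2 + (-115)**2)/210039 = -479579/33337 + sqrt(5041 + 13225)*(1/210039) = -479579*1/33337 + sqrt(18266)*(1/210039) = -479579/33337 + sqrt(18266)/210039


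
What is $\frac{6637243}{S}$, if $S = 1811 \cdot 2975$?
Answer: $\frac{6637243}{5387725} \approx 1.2319$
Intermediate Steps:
$S = 5387725$
$\frac{6637243}{S} = \frac{6637243}{5387725}$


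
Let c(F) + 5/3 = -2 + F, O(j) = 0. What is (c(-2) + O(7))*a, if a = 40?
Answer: -680/3 ≈ -226.67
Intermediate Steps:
c(F) = -11/3 + F (c(F) = -5/3 + (-2 + F) = -11/3 + F)
(c(-2) + O(7))*a = ((-11/3 - 2) + 0)*40 = (-17/3 + 0)*40 = -17/3*40 = -680/3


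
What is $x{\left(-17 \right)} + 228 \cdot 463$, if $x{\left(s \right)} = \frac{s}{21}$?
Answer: $\frac{2216827}{21} \approx 1.0556 \cdot 10^{5}$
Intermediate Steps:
$x{\left(s \right)} = \frac{s}{21}$ ($x{\left(s \right)} = s \frac{1}{21} = \frac{s}{21}$)
$x{\left(-17 \right)} + 228 \cdot 463 = \frac{1}{21} \left(-17\right) + 228 \cdot 463 = - \frac{17}{21} + 105564 = \frac{2216827}{21}$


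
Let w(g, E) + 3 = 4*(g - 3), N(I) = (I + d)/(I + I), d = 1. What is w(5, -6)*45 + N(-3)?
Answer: 676/3 ≈ 225.33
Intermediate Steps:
N(I) = (1 + I)/(2*I) (N(I) = (I + 1)/(I + I) = (1 + I)/((2*I)) = (1 + I)*(1/(2*I)) = (1 + I)/(2*I))
w(g, E) = -15 + 4*g (w(g, E) = -3 + 4*(g - 3) = -3 + 4*(-3 + g) = -3 + (-12 + 4*g) = -15 + 4*g)
w(5, -6)*45 + N(-3) = (-15 + 4*5)*45 + (½)*(1 - 3)/(-3) = (-15 + 20)*45 + (½)*(-⅓)*(-2) = 5*45 + ⅓ = 225 + ⅓ = 676/3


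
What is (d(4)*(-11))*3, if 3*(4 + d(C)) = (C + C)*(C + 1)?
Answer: -308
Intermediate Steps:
d(C) = -4 + 2*C*(1 + C)/3 (d(C) = -4 + ((C + C)*(C + 1))/3 = -4 + ((2*C)*(1 + C))/3 = -4 + (2*C*(1 + C))/3 = -4 + 2*C*(1 + C)/3)
(d(4)*(-11))*3 = ((-4 + (2/3)*4 + (2/3)*4**2)*(-11))*3 = ((-4 + 8/3 + (2/3)*16)*(-11))*3 = ((-4 + 8/3 + 32/3)*(-11))*3 = ((28/3)*(-11))*3 = -308/3*3 = -308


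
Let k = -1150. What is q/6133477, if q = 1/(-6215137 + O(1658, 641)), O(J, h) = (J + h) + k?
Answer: -1/38113352476276 ≈ -2.6238e-14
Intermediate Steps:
O(J, h) = -1150 + J + h (O(J, h) = (J + h) - 1150 = -1150 + J + h)
q = -1/6213988 (q = 1/(-6215137 + (-1150 + 1658 + 641)) = 1/(-6215137 + 1149) = 1/(-6213988) = -1/6213988 ≈ -1.6093e-7)
q/6133477 = -1/6213988/6133477 = -1/6213988*1/6133477 = -1/38113352476276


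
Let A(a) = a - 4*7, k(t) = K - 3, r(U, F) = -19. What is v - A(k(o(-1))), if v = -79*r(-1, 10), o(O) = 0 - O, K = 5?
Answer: 1527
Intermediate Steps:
o(O) = -O
k(t) = 2 (k(t) = 5 - 3 = 2)
A(a) = -28 + a (A(a) = a - 28 = -28 + a)
v = 1501 (v = -79*(-19) = 1501)
v - A(k(o(-1))) = 1501 - (-28 + 2) = 1501 - 1*(-26) = 1501 + 26 = 1527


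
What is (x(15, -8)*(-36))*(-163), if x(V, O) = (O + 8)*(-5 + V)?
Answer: 0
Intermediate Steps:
x(V, O) = (-5 + V)*(8 + O) (x(V, O) = (8 + O)*(-5 + V) = (-5 + V)*(8 + O))
(x(15, -8)*(-36))*(-163) = ((-40 - 5*(-8) + 8*15 - 8*15)*(-36))*(-163) = ((-40 + 40 + 120 - 120)*(-36))*(-163) = (0*(-36))*(-163) = 0*(-163) = 0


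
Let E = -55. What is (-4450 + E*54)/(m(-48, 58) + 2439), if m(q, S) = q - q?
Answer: -7420/2439 ≈ -3.0422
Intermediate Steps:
m(q, S) = 0
(-4450 + E*54)/(m(-48, 58) + 2439) = (-4450 - 55*54)/(0 + 2439) = (-4450 - 2970)/2439 = -7420*1/2439 = -7420/2439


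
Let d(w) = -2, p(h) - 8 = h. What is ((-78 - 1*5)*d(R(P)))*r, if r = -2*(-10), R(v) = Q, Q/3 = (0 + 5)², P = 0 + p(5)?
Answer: 3320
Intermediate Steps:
p(h) = 8 + h
P = 13 (P = 0 + (8 + 5) = 0 + 13 = 13)
Q = 75 (Q = 3*(0 + 5)² = 3*5² = 3*25 = 75)
R(v) = 75
r = 20
((-78 - 1*5)*d(R(P)))*r = ((-78 - 1*5)*(-2))*20 = ((-78 - 5)*(-2))*20 = -83*(-2)*20 = 166*20 = 3320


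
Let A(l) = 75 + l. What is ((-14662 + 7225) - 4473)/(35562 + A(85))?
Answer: -5955/17861 ≈ -0.33341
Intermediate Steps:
((-14662 + 7225) - 4473)/(35562 + A(85)) = ((-14662 + 7225) - 4473)/(35562 + (75 + 85)) = (-7437 - 4473)/(35562 + 160) = -11910/35722 = -11910*1/35722 = -5955/17861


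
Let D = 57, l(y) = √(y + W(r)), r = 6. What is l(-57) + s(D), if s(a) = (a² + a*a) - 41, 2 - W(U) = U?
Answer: 6457 + I*√61 ≈ 6457.0 + 7.8102*I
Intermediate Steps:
W(U) = 2 - U
l(y) = √(-4 + y) (l(y) = √(y + (2 - 1*6)) = √(y + (2 - 6)) = √(y - 4) = √(-4 + y))
s(a) = -41 + 2*a² (s(a) = (a² + a²) - 41 = 2*a² - 41 = -41 + 2*a²)
l(-57) + s(D) = √(-4 - 57) + (-41 + 2*57²) = √(-61) + (-41 + 2*3249) = I*√61 + (-41 + 6498) = I*√61 + 6457 = 6457 + I*√61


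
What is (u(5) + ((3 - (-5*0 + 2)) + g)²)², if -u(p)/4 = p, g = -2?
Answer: 361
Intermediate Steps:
u(p) = -4*p
(u(5) + ((3 - (-5*0 + 2)) + g)²)² = (-4*5 + ((3 - (-5*0 + 2)) - 2)²)² = (-20 + ((3 - (0 + 2)) - 2)²)² = (-20 + ((3 - 1*2) - 2)²)² = (-20 + ((3 - 2) - 2)²)² = (-20 + (1 - 2)²)² = (-20 + (-1)²)² = (-20 + 1)² = (-19)² = 361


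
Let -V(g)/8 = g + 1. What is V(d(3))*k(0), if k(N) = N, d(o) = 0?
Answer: 0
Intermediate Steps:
V(g) = -8 - 8*g (V(g) = -8*(g + 1) = -8*(1 + g) = -8 - 8*g)
V(d(3))*k(0) = (-8 - 8*0)*0 = (-8 + 0)*0 = -8*0 = 0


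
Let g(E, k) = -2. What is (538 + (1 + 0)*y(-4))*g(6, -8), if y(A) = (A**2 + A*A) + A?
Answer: -1132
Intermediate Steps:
y(A) = A + 2*A**2 (y(A) = (A**2 + A**2) + A = 2*A**2 + A = A + 2*A**2)
(538 + (1 + 0)*y(-4))*g(6, -8) = (538 + (1 + 0)*(-4*(1 + 2*(-4))))*(-2) = (538 + 1*(-4*(1 - 8)))*(-2) = (538 + 1*(-4*(-7)))*(-2) = (538 + 1*28)*(-2) = (538 + 28)*(-2) = 566*(-2) = -1132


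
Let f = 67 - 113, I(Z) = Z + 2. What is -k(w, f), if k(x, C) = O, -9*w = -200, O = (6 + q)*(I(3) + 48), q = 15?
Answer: -1113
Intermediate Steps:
I(Z) = 2 + Z
O = 1113 (O = (6 + 15)*((2 + 3) + 48) = 21*(5 + 48) = 21*53 = 1113)
w = 200/9 (w = -1/9*(-200) = 200/9 ≈ 22.222)
f = -46
k(x, C) = 1113
-k(w, f) = -1*1113 = -1113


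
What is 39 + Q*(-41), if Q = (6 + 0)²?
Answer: -1437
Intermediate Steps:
Q = 36 (Q = 6² = 36)
39 + Q*(-41) = 39 + 36*(-41) = 39 - 1476 = -1437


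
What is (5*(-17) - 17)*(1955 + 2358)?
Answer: -439926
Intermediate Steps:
(5*(-17) - 17)*(1955 + 2358) = (-85 - 17)*4313 = -102*4313 = -439926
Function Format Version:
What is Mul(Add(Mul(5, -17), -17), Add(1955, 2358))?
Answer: -439926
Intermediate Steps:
Mul(Add(Mul(5, -17), -17), Add(1955, 2358)) = Mul(Add(-85, -17), 4313) = Mul(-102, 4313) = -439926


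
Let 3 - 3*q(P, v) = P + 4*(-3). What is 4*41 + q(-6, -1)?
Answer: 171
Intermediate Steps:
q(P, v) = 5 - P/3 (q(P, v) = 1 - (P + 4*(-3))/3 = 1 - (P - 12)/3 = 1 - (-12 + P)/3 = 1 + (4 - P/3) = 5 - P/3)
4*41 + q(-6, -1) = 4*41 + (5 - ⅓*(-6)) = 164 + (5 + 2) = 164 + 7 = 171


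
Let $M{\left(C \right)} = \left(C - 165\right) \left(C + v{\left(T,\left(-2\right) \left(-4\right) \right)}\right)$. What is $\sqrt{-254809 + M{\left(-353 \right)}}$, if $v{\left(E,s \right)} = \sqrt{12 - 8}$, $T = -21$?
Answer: $i \sqrt{72991} \approx 270.17 i$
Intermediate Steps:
$v{\left(E,s \right)} = 2$ ($v{\left(E,s \right)} = \sqrt{4} = 2$)
$M{\left(C \right)} = \left(-165 + C\right) \left(2 + C\right)$ ($M{\left(C \right)} = \left(C - 165\right) \left(C + 2\right) = \left(-165 + C\right) \left(2 + C\right)$)
$\sqrt{-254809 + M{\left(-353 \right)}} = \sqrt{-254809 - \left(-57209 - 124609\right)} = \sqrt{-254809 + \left(-330 + 124609 + 57539\right)} = \sqrt{-254809 + 181818} = \sqrt{-72991} = i \sqrt{72991}$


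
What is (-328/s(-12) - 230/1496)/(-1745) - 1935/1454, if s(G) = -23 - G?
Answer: -1278970453/948924020 ≈ -1.3478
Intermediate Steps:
(-328/s(-12) - 230/1496)/(-1745) - 1935/1454 = (-328/(-23 - 1*(-12)) - 230/1496)/(-1745) - 1935/1454 = (-328/(-23 + 12) - 230*1/1496)*(-1/1745) - 1935*1/1454 = (-328/(-11) - 115/748)*(-1/1745) - 1935/1454 = (-328*(-1/11) - 115/748)*(-1/1745) - 1935/1454 = (328/11 - 115/748)*(-1/1745) - 1935/1454 = (22189/748)*(-1/1745) - 1935/1454 = -22189/1305260 - 1935/1454 = -1278970453/948924020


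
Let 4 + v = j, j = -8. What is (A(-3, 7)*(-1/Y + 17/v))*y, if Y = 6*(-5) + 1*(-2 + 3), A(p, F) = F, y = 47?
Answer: -158249/348 ≈ -454.74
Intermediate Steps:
v = -12 (v = -4 - 8 = -12)
Y = -29 (Y = -30 + 1*1 = -30 + 1 = -29)
(A(-3, 7)*(-1/Y + 17/v))*y = (7*(-1/(-29) + 17/(-12)))*47 = (7*(-1*(-1/29) + 17*(-1/12)))*47 = (7*(1/29 - 17/12))*47 = (7*(-481/348))*47 = -3367/348*47 = -158249/348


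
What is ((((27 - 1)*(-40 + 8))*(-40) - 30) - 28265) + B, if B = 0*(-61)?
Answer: 4985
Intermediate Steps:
B = 0
((((27 - 1)*(-40 + 8))*(-40) - 30) - 28265) + B = ((((27 - 1)*(-40 + 8))*(-40) - 30) - 28265) + 0 = (((26*(-32))*(-40) - 30) - 28265) + 0 = ((-832*(-40) - 30) - 28265) + 0 = ((33280 - 30) - 28265) + 0 = (33250 - 28265) + 0 = 4985 + 0 = 4985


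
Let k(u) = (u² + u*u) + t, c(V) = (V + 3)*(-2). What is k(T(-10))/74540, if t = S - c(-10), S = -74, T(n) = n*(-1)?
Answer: 28/18635 ≈ 0.0015025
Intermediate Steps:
T(n) = -n
c(V) = -6 - 2*V (c(V) = (3 + V)*(-2) = -6 - 2*V)
t = -88 (t = -74 - (-6 - 2*(-10)) = -74 - (-6 + 20) = -74 - 1*14 = -74 - 14 = -88)
k(u) = -88 + 2*u² (k(u) = (u² + u*u) - 88 = (u² + u²) - 88 = 2*u² - 88 = -88 + 2*u²)
k(T(-10))/74540 = (-88 + 2*(-1*(-10))²)/74540 = (-88 + 2*10²)*(1/74540) = (-88 + 2*100)*(1/74540) = (-88 + 200)*(1/74540) = 112*(1/74540) = 28/18635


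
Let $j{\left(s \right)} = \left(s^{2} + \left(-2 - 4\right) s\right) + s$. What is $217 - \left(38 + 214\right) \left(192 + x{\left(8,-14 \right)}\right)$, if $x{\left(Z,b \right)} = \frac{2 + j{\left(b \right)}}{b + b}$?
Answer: $-45755$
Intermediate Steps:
$j{\left(s \right)} = s^{2} - 5 s$ ($j{\left(s \right)} = \left(s^{2} - 6 s\right) + s = s^{2} - 5 s$)
$x{\left(Z,b \right)} = \frac{2 + b \left(-5 + b\right)}{2 b}$ ($x{\left(Z,b \right)} = \frac{2 + b \left(-5 + b\right)}{b + b} = \frac{2 + b \left(-5 + b\right)}{2 b}$)
$217 - \left(38 + 214\right) \left(192 + x{\left(8,-14 \right)}\right) = 217 - \left(38 + 214\right) \left(192 + \frac{2 - 14 \left(-5 - 14\right)}{2 \left(-14\right)}\right) = 217 - 252 \left(192 + \frac{1}{2} \left(- \frac{1}{14}\right) \left(2 - -266\right)\right) = 217 - 252 \left(192 + \frac{1}{2} \left(- \frac{1}{14}\right) \left(2 + 266\right)\right) = 217 - 252 \left(192 + \frac{1}{2} \left(- \frac{1}{14}\right) 268\right) = 217 - 252 \left(192 - \frac{67}{7}\right) = 217 - 252 \cdot \frac{1277}{7} = 217 - 45972 = -45755$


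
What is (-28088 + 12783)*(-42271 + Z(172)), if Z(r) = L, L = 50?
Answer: 646192405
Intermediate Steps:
Z(r) = 50
(-28088 + 12783)*(-42271 + Z(172)) = (-28088 + 12783)*(-42271 + 50) = -15305*(-42221) = 646192405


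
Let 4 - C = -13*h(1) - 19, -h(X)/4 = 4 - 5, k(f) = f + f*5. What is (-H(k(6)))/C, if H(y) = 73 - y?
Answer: -37/75 ≈ -0.49333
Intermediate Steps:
k(f) = 6*f (k(f) = f + 5*f = 6*f)
h(X) = 4 (h(X) = -4*(4 - 5) = -4*(-1) = 4)
C = 75 (C = 4 - (-13*4 - 19) = 4 - (-52 - 19) = 4 - 1*(-71) = 4 + 71 = 75)
(-H(k(6)))/C = -(73 - 6*6)/75 = -(73 - 1*36)*(1/75) = -(73 - 36)*(1/75) = -1*37*(1/75) = -37*1/75 = -37/75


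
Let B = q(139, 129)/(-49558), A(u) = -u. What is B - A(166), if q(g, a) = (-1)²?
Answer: 8226627/49558 ≈ 166.00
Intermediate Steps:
q(g, a) = 1
B = -1/49558 (B = 1/(-49558) = 1*(-1/49558) = -1/49558 ≈ -2.0178e-5)
B - A(166) = -1/49558 - (-1)*166 = -1/49558 - 1*(-166) = -1/49558 + 166 = 8226627/49558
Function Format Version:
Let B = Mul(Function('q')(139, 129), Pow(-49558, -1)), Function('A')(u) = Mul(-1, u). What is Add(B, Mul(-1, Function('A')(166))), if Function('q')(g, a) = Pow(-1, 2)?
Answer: Rational(8226627, 49558) ≈ 166.00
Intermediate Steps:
Function('q')(g, a) = 1
B = Rational(-1, 49558) (B = Mul(1, Pow(-49558, -1)) = Mul(1, Rational(-1, 49558)) = Rational(-1, 49558) ≈ -2.0178e-5)
Add(B, Mul(-1, Function('A')(166))) = Add(Rational(-1, 49558), Mul(-1, Mul(-1, 166))) = Add(Rational(-1, 49558), Mul(-1, -166)) = Add(Rational(-1, 49558), 166) = Rational(8226627, 49558)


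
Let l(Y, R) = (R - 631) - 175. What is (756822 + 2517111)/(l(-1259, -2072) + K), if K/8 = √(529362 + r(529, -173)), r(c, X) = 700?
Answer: 1570396529/4273514 + 2182622*√530062/2136757 ≈ 1111.2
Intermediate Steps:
l(Y, R) = -806 + R (l(Y, R) = (-631 + R) - 175 = -806 + R)
K = 8*√530062 (K = 8*√(529362 + 700) = 8*√530062 ≈ 5824.4)
(756822 + 2517111)/(l(-1259, -2072) + K) = (756822 + 2517111)/((-806 - 2072) + 8*√530062) = 3273933/(-2878 + 8*√530062)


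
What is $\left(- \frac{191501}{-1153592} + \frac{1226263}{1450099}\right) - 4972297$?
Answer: $- \frac{8317769131094246281}{1672822605608} \approx -4.9723 \cdot 10^{6}$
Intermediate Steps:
$\left(- \frac{191501}{-1153592} + \frac{1226263}{1450099}\right) - 4972297 = \left(\left(-191501\right) \left(- \frac{1}{1153592}\right) + 1226263 \cdot \frac{1}{1450099}\right) - 4972297 = \left(\frac{191501}{1153592} + \frac{1226263}{1450099}\right) - 4972297 = \frac{1692302595295}{1672822605608} - 4972297 = - \frac{8317769131094246281}{1672822605608}$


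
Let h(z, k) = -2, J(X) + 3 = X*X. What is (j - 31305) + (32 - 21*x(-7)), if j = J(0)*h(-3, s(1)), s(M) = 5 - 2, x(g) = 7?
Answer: -31414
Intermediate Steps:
s(M) = 3
J(X) = -3 + X² (J(X) = -3 + X*X = -3 + X²)
j = 6 (j = (-3 + 0²)*(-2) = (-3 + 0)*(-2) = -3*(-2) = 6)
(j - 31305) + (32 - 21*x(-7)) = (6 - 31305) + (32 - 21*7) = -31299 + (32 - 147) = -31299 - 115 = -31414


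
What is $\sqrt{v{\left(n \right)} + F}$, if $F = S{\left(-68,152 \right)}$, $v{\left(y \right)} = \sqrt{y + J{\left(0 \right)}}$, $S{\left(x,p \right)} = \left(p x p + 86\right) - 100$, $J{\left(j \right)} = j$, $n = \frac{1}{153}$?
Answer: $\frac{\sqrt{-4086394686 + 51 \sqrt{17}}}{51} \approx 1253.4 i$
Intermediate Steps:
$n = \frac{1}{153} \approx 0.0065359$
$S{\left(x,p \right)} = -14 + x p^{2}$ ($S{\left(x,p \right)} = \left(x p^{2} + 86\right) - 100 = \left(86 + x p^{2}\right) - 100 = -14 + x p^{2}$)
$v{\left(y \right)} = \sqrt{y}$ ($v{\left(y \right)} = \sqrt{y + 0} = \sqrt{y}$)
$F = -1571086$ ($F = -14 - 68 \cdot 152^{2} = -14 - 1571072 = -1571086$)
$\sqrt{v{\left(n \right)} + F} = \sqrt{\sqrt{\frac{1}{153}} - 1571086} = \sqrt{\frac{\sqrt{17}}{51} - 1571086} = \sqrt{-1571086 + \frac{\sqrt{17}}{51}}$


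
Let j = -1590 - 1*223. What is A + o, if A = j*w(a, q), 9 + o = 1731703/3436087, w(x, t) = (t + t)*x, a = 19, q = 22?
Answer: -5207996304196/3436087 ≈ -1.5157e+6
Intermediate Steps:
w(x, t) = 2*t*x (w(x, t) = (2*t)*x = 2*t*x)
j = -1813 (j = -1590 - 223 = -1813)
o = -29193080/3436087 (o = -9 + 1731703/3436087 = -29193080/3436087 ≈ -8.4960)
A = -1515668 (A = -3626*22*19 = -1813*836 = -1515668)
A + o = -1515668 - 29193080/3436087 = -5207996304196/3436087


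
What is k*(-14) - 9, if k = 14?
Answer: -205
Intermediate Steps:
k*(-14) - 9 = 14*(-14) - 9 = -196 - 9 = -205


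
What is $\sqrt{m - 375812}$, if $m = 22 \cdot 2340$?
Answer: $2 i \sqrt{81083} \approx 569.5 i$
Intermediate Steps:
$m = 51480$
$\sqrt{m - 375812} = \sqrt{51480 - 375812} = \sqrt{-324332} = 2 i \sqrt{81083}$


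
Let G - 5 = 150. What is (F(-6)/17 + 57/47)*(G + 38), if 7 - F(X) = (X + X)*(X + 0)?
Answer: -402598/799 ≈ -503.88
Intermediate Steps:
G = 155 (G = 5 + 150 = 155)
F(X) = 7 - 2*X² (F(X) = 7 - (X + X)*(X + 0) = 7 - 2*X*X = 7 - 2*X²)
(F(-6)/17 + 57/47)*(G + 38) = ((7 - 2*(-6)²)/17 + 57/47)*(155 + 38) = ((7 - 2*36)*(1/17) + 57*(1/47))*193 = ((7 - 72)*(1/17) + 57/47)*193 = (-65*1/17 + 57/47)*193 = (-65/17 + 57/47)*193 = -2086/799*193 = -402598/799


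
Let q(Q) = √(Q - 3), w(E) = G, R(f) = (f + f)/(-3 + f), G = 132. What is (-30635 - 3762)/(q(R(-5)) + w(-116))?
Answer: -18161616/69703 + 68794*I*√7/69703 ≈ -260.56 + 2.6112*I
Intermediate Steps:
R(f) = 2*f/(-3 + f) (R(f) = (2*f)/(-3 + f) = 2*f/(-3 + f))
w(E) = 132
q(Q) = √(-3 + Q)
(-30635 - 3762)/(q(R(-5)) + w(-116)) = (-30635 - 3762)/(√(-3 + 2*(-5)/(-3 - 5)) + 132) = -34397/(√(-3 + 2*(-5)/(-8)) + 132) = -34397/(√(-3 + 2*(-5)*(-⅛)) + 132) = -34397/(√(-3 + 5/4) + 132) = -34397/(√(-7/4) + 132) = -34397/(I*√7/2 + 132) = -34397/(132 + I*√7/2)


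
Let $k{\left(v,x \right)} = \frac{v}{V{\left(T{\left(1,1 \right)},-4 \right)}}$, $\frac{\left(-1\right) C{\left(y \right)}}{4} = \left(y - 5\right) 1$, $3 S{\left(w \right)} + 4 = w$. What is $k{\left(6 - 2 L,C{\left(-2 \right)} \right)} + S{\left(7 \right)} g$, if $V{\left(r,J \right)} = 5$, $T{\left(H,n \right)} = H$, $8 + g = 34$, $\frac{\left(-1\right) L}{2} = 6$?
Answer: $32$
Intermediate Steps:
$L = -12$ ($L = \left(-2\right) 6 = -12$)
$g = 26$ ($g = -8 + 34 = 26$)
$S{\left(w \right)} = - \frac{4}{3} + \frac{w}{3}$
$C{\left(y \right)} = 20 - 4 y$ ($C{\left(y \right)} = - 4 \left(y - 5\right) 1 = - 4 \left(-5 + y\right) 1 = - 4 \left(-5 + y\right) = 20 - 4 y$)
$k{\left(v,x \right)} = \frac{v}{5}$
$k{\left(6 - 2 L,C{\left(-2 \right)} \right)} + S{\left(7 \right)} g = \frac{6 - -24}{5} + \left(- \frac{4}{3} + \frac{1}{3} \cdot 7\right) 26 = \frac{6 + 24}{5} + \left(- \frac{4}{3} + \frac{7}{3}\right) 26 = \frac{1}{5} \cdot 30 + 1 \cdot 26 = 6 + 26 = 32$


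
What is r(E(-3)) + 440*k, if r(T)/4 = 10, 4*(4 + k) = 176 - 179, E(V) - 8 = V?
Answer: -2050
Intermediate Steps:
E(V) = 8 + V
k = -19/4 (k = -4 + (176 - 179)/4 = -4 + (¼)*(-3) = -4 - ¾ = -19/4 ≈ -4.7500)
r(T) = 40 (r(T) = 4*10 = 40)
r(E(-3)) + 440*k = 40 + 440*(-19/4) = 40 - 2090 = -2050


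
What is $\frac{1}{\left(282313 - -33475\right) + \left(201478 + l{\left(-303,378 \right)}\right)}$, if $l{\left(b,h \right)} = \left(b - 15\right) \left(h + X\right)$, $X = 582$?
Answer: $\frac{1}{211986} \approx 4.7173 \cdot 10^{-6}$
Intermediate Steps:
$l{\left(b,h \right)} = \left(-15 + b\right) \left(582 + h\right)$ ($l{\left(b,h \right)} = \left(b - 15\right) \left(h + 582\right) = \left(-15 + b\right) \left(582 + h\right)$)
$\frac{1}{\left(282313 - -33475\right) + \left(201478 + l{\left(-303,378 \right)}\right)} = \frac{1}{\left(282313 - -33475\right) + \left(201478 - 305280\right)} = \frac{1}{\left(282313 + 33475\right) + \left(201478 - 305280\right)} = \frac{1}{315788 + \left(201478 - 305280\right)} = \frac{1}{315788 - 103802} = \frac{1}{211986}$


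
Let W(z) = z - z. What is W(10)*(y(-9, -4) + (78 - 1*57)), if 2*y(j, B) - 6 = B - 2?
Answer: 0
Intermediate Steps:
W(z) = 0
y(j, B) = 2 + B/2 (y(j, B) = 3 + (B - 2)/2 = 3 + (-2 + B)/2 = 3 + (-1 + B/2) = 2 + B/2)
W(10)*(y(-9, -4) + (78 - 1*57)) = 0*((2 + (½)*(-4)) + (78 - 1*57)) = 0*((2 - 2) + (78 - 57)) = 0*(0 + 21) = 0*21 = 0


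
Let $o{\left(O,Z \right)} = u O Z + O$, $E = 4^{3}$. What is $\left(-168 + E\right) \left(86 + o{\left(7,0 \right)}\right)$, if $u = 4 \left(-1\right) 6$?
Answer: $-9672$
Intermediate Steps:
$E = 64$
$u = -24$ ($u = \left(-4\right) 6 = -24$)
$o{\left(O,Z \right)} = O - 24 O Z$ ($o{\left(O,Z \right)} = - 24 O Z + O = O - 24 O Z$)
$\left(-168 + E\right) \left(86 + o{\left(7,0 \right)}\right) = \left(-168 + 64\right) \left(86 + 7 \left(1 - 0\right)\right) = - 104 \left(86 + 7 \left(1 + 0\right)\right) = - 104 \left(86 + 7 \cdot 1\right) = - 104 \left(86 + 7\right) = \left(-104\right) 93 = -9672$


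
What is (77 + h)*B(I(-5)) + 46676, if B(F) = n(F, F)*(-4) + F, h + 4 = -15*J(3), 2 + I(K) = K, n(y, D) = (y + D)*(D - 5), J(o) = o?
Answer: 27664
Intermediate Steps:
n(y, D) = (-5 + D)*(D + y) (n(y, D) = (D + y)*(-5 + D) = (-5 + D)*(D + y))
I(K) = -2 + K
h = -49 (h = -4 - 15*3 = -4 - 45 = -49)
B(F) = -8*F² + 41*F (B(F) = (F² - 5*F - 5*F + F*F)*(-4) + F = (F² - 5*F - 5*F + F²)*(-4) + F = (-10*F + 2*F²)*(-4) + F = (-8*F² + 40*F) + F = -8*F² + 41*F)
(77 + h)*B(I(-5)) + 46676 = (77 - 49)*((-2 - 5)*(41 - 8*(-2 - 5))) + 46676 = 28*(-7*(41 - 8*(-7))) + 46676 = 28*(-7*(41 + 56)) + 46676 = 28*(-7*97) + 46676 = 28*(-679) + 46676 = -19012 + 46676 = 27664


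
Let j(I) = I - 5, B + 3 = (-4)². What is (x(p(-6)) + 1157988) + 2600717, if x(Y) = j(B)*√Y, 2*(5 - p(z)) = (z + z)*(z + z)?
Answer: 3758705 + 8*I*√67 ≈ 3.7587e+6 + 65.483*I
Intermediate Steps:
B = 13 (B = -3 + (-4)² = -3 + 16 = 13)
j(I) = -5 + I
p(z) = 5 - 2*z² (p(z) = 5 - (z + z)*(z + z)/2 = 5 - 2*z*2*z/2 = 5 - 2*z²)
x(Y) = 8*√Y (x(Y) = (-5 + 13)*√Y = 8*√Y)
(x(p(-6)) + 1157988) + 2600717 = (8*√(5 - 2*(-6)²) + 1157988) + 2600717 = (8*√(5 - 2*36) + 1157988) + 2600717 = (8*√(5 - 72) + 1157988) + 2600717 = (8*√(-67) + 1157988) + 2600717 = (8*(I*√67) + 1157988) + 2600717 = (8*I*√67 + 1157988) + 2600717 = (1157988 + 8*I*√67) + 2600717 = 3758705 + 8*I*√67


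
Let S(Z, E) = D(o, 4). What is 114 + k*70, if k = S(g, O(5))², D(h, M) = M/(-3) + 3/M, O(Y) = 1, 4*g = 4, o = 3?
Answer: 9923/72 ≈ 137.82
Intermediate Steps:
g = 1 (g = (¼)*4 = 1)
D(h, M) = 3/M - M/3 (D(h, M) = M*(-⅓) + 3/M = -M/3 + 3/M = 3/M - M/3)
S(Z, E) = -7/12 (S(Z, E) = 3/4 - ⅓*4 = 3*(¼) - 4/3 = ¾ - 4/3 = -7/12)
k = 49/144 (k = (-7/12)² = 49/144 ≈ 0.34028)
114 + k*70 = 114 + (49/144)*70 = 114 + 1715/72 = 9923/72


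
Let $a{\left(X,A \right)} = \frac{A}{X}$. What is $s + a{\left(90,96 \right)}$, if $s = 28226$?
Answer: $\frac{423406}{15} \approx 28227.0$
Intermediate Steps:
$s + a{\left(90,96 \right)} = 28226 + \frac{96}{90} = 28226 + 96 \cdot \frac{1}{90} = 28226 + \frac{16}{15} = \frac{423406}{15}$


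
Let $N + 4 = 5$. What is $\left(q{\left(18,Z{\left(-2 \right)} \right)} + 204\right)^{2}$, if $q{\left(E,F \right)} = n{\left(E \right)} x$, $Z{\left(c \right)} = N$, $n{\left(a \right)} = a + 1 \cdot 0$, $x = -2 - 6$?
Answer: $3600$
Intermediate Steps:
$x = -8$ ($x = -2 - 6 = -8$)
$N = 1$ ($N = -4 + 5 = 1$)
$n{\left(a \right)} = a$ ($n{\left(a \right)} = a + 0 = a$)
$Z{\left(c \right)} = 1$
$q{\left(E,F \right)} = - 8 E$ ($q{\left(E,F \right)} = E \left(-8\right) = - 8 E$)
$\left(q{\left(18,Z{\left(-2 \right)} \right)} + 204\right)^{2} = \left(\left(-8\right) 18 + 204\right)^{2} = \left(-144 + 204\right)^{2} = 60^{2} = 3600$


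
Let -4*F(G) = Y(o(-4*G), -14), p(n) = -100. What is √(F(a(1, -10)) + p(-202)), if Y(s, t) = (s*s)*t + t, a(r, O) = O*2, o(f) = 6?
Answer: √118/2 ≈ 5.4314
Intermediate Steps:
a(r, O) = 2*O
Y(s, t) = t + t*s² (Y(s, t) = s²*t + t = t*s² + t = t + t*s²)
F(G) = 259/2 (F(G) = -(-7)*(1 + 6²)/2 = -(-7)*(1 + 36)/2 = -(-7)*37/2 = -¼*(-518) = 259/2)
√(F(a(1, -10)) + p(-202)) = √(259/2 - 100) = √(59/2) = √118/2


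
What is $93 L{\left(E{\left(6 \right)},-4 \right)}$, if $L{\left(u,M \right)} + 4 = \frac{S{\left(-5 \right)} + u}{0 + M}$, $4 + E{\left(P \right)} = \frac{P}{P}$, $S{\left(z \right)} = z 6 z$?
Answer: $- \frac{15159}{4} \approx -3789.8$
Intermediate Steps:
$S{\left(z \right)} = 6 z^{2}$ ($S{\left(z \right)} = 6 z z = 6 z^{2}$)
$E{\left(P \right)} = -3$ ($E{\left(P \right)} = -4 + \frac{P}{P} = -4 + 1 = -3$)
$L{\left(u,M \right)} = -4 + \frac{150 + u}{M}$ ($L{\left(u,M \right)} = -4 + \frac{6 \left(-5\right)^{2} + u}{0 + M} = -4 + \frac{6 \cdot 25 + u}{M} = -4 + \frac{150 + u}{M}$)
$93 L{\left(E{\left(6 \right)},-4 \right)} = 93 \frac{150 - 3 - -16}{-4} = 93 \left(- \frac{150 - 3 + 16}{4}\right) = 93 \left(\left(- \frac{1}{4}\right) 163\right) = 93 \left(- \frac{163}{4}\right) = - \frac{15159}{4}$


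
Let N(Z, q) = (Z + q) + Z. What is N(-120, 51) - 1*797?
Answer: -986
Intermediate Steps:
N(Z, q) = q + 2*Z
N(-120, 51) - 1*797 = (51 + 2*(-120)) - 1*797 = (51 - 240) - 797 = -189 - 797 = -986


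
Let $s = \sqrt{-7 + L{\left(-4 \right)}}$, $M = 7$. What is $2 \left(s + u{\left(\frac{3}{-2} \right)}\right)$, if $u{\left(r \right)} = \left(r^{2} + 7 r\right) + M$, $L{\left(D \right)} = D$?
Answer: $- \frac{5}{2} + 2 i \sqrt{11} \approx -2.5 + 6.6332 i$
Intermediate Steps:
$s = i \sqrt{11}$ ($s = \sqrt{-7 - 4} = \sqrt{-11} = i \sqrt{11} \approx 3.3166 i$)
$u{\left(r \right)} = 7 + r^{2} + 7 r$ ($u{\left(r \right)} = \left(r^{2} + 7 r\right) + 7 = 7 + r^{2} + 7 r$)
$2 \left(s + u{\left(\frac{3}{-2} \right)}\right) = 2 \left(i \sqrt{11} + \left(7 + \left(\frac{3}{-2}\right)^{2} + 7 \frac{3}{-2}\right)\right) = 2 \left(i \sqrt{11} + \left(7 + \left(3 \left(- \frac{1}{2}\right)\right)^{2} + 7 \cdot 3 \left(- \frac{1}{2}\right)\right)\right) = 2 \left(i \sqrt{11} + \left(7 + \left(- \frac{3}{2}\right)^{2} + 7 \left(- \frac{3}{2}\right)\right)\right) = 2 \left(i \sqrt{11} + \left(7 + \frac{9}{4} - \frac{21}{2}\right)\right) = 2 \left(i \sqrt{11} - \frac{5}{4}\right) = 2 \left(- \frac{5}{4} + i \sqrt{11}\right) = - \frac{5}{2} + 2 i \sqrt{11}$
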